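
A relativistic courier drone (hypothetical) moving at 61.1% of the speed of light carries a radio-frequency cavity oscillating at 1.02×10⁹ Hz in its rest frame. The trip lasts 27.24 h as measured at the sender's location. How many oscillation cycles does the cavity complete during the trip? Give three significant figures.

N = 7.92×10¹³

β = 0.611; γ = 1/√(1 − 0.611²) = 1/√0.6267 = 1.263
The oscillator's own cycle count is N = f × τ where τ is the proper time aboard the drone. τ = Δt/γ = 27.24/1.263 = 21.56 h = 7.763×10⁴ s.
N = 1.02×10⁹ × 7.763×10⁴ = 7.918×10¹³.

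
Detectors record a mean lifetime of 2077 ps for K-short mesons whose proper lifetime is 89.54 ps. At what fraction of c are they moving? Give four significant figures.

γ = Δt/τ₀ = 2077/89.54 = 23.20
β = √(1 − 1/γ²) = √(1 − 0.001858) = √0.9981

v = 0.9991c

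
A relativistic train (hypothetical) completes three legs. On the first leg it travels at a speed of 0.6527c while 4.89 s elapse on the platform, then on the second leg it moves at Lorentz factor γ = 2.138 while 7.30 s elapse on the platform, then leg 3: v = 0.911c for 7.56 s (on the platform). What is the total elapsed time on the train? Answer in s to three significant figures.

Leg 1: γ = 1/√(1 − 0.6527²) = 1/√0.5740 = 1.320; τ_1 = 4.89/1.320 = 3.705 s.
Leg 2: γ = 2.138; τ_2 = 7.30/2.138 = 3.414 s.
Leg 3: γ = 1/√(1 − 0.911²) = 1/√0.1701 = 2.425; τ_3 = 7.56/2.425 = 3.118 s.
Total: 3.705 + 3.414 + 3.118 s.

τ = 10.2 s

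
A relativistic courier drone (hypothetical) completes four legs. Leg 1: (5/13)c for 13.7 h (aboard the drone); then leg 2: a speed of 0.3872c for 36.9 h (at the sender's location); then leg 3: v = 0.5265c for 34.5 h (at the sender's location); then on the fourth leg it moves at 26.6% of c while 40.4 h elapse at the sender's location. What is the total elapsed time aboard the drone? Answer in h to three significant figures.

Leg 1: 13.7 h is already measured aboard the drone.
Leg 2: γ = 1/√(1 − 0.3872²) = 1/√0.8501 = 1.085; τ_2 = 36.9/1.085 = 34.02 h.
Leg 3: γ = 1/√(1 − 0.5265²) = 1/√0.7228 = 1.176; τ_3 = 34.5/1.176 = 29.33 h.
Leg 4: β = 0.266; γ = 1/√(1 − 0.266²) = 1/√0.9292 = 1.037; τ_4 = 40.4/1.037 = 38.94 h.
Total: 13.70 + 34.02 + 29.33 + 38.94 h.

τ = 116 h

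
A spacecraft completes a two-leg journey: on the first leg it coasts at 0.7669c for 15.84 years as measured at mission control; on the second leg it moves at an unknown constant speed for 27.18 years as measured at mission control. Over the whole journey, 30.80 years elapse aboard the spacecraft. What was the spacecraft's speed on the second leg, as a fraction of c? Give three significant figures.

Leg 1: γ = 1/√(1 − 0.7669²) = 1/√0.4119 = 1.558; τ_1 = 15.84/1.558 = 10.17 years.
Leg 2: speed unknown; τ_2 = 27.18/γ_2.
Total proper time: 10.17 + τ_2 = 30.80, so τ_2 = 30.80 − 10.17 = 20.63 years.
γ_2 = 27.18/20.63 = 1.317; β = √(1 − 1/γ²) = √0.4237.

β = 0.651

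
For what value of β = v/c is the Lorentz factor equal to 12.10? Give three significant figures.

β = √(1 − 1/γ²) = √(1 − 1/12.10²) = √(1 − 0.006830) = √0.9932

β = 0.997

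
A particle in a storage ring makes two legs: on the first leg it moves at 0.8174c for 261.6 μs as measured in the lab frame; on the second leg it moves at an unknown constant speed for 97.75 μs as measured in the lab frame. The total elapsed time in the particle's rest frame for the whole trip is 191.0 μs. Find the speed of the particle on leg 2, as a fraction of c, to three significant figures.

β = 0.911

Leg 1: γ = 1/√(1 − 0.8174²) = 1/√0.3319 = 1.736; τ_1 = 261.6/1.736 = 150.7 μs.
Leg 2: speed unknown; τ_2 = 97.75/γ_2.
Total proper time: 150.7 + τ_2 = 191.0, so τ_2 = 191.0 − 150.7 = 40.30 μs.
γ_2 = 97.75/40.30 = 2.426; β = √(1 − 1/γ²) = √0.8300.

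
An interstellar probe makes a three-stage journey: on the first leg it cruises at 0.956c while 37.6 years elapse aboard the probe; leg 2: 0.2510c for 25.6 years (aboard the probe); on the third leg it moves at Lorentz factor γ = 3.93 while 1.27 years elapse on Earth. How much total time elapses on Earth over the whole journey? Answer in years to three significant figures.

Leg 1: γ = 1/√(1 − 0.956²) = 1/√0.08606 = 3.409; Δt_1 = 3.409 × 37.6 = 128.2 years.
Leg 2: γ = 1/√(1 − 0.2510²) = 1/√0.9370 = 1.033; Δt_2 = 1.033 × 25.6 = 26.45 years.
Leg 3: 1.27 years is already measured on Earth.
Total: 128.2 + 26.45 + 1.270 years.

Δt = 156 years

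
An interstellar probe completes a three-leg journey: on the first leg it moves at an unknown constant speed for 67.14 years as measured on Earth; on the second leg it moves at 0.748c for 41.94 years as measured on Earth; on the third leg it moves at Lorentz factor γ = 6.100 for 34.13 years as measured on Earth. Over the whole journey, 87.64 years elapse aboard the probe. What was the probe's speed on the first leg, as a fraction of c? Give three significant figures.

β = 0.590

Leg 1: speed unknown; τ_1 = 67.14/γ_1.
Leg 2: γ = 1/√(1 − 0.748²) = 1/√0.4405 = 1.507; τ_2 = 41.94/1.507 = 27.84 years.
Leg 3: γ = 6.100; τ_3 = 34.13/6.100 = 5.595 years.
Total proper time: τ_1 + 27.84 + 5.595 = 87.64, so τ_1 = 87.64 − 33.43 = 54.21 years.
γ_1 = 67.14/54.21 = 1.239; β = √(1 − 1/γ²) = √0.3481.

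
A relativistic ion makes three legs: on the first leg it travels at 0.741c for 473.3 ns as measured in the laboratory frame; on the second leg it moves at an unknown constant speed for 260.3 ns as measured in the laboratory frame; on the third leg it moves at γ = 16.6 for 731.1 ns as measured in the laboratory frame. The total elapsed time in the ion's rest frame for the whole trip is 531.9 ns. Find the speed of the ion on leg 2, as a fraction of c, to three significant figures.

β = 0.757

Leg 1: γ = 1/√(1 − 0.741²) = 1/√0.4509 = 1.489; τ_1 = 473.3/1.489 = 317.8 ns.
Leg 2: speed unknown; τ_2 = 260.3/γ_2.
Leg 3: γ = 16.6; τ_3 = 731.1/16.60 = 44.04 ns.
Total proper time: 317.8 + τ_2 + 44.04 = 531.9, so τ_2 = 531.9 − 361.9 = 170.0 ns.
γ_2 = 260.3/170.0 = 1.531; β = √(1 − 1/γ²) = √0.5733.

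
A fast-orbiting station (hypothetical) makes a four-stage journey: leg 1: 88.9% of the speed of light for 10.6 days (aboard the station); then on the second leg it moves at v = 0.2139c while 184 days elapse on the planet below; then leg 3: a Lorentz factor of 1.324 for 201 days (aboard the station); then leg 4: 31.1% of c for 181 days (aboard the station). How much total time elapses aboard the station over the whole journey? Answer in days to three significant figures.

Leg 1: 10.6 days is already measured aboard the station.
Leg 2: γ = 1/√(1 − 0.2139²) = 1/√0.9542 = 1.024; τ_2 = 184/1.024 = 179.7 days.
Leg 3: 201 days is already measured aboard the station.
Leg 4: 181 days is already measured aboard the station.
Total: 10.60 + 179.7 + 201.0 + 181.0 days.

τ = 572 days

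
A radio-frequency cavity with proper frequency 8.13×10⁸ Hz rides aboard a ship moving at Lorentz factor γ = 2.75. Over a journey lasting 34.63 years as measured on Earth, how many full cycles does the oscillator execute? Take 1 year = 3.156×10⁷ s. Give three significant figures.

N = 3.23×10¹⁷

γ = 2.75
The oscillator's own cycle count is N = f × τ where τ is the proper time on the ship. τ = Δt/γ = 34.63/2.750 = 12.59 years = 3.974×10⁸ s.
N = 8.13×10⁸ × 3.974×10⁸ = 3.231×10¹⁷.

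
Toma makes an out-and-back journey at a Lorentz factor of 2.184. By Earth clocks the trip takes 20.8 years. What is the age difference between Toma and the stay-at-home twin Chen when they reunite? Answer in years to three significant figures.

Δt − τ = 11.3 years

γ = 2.184
Toma's elapsed proper time: τ = 20.8/2.184 = 9.524 years.
Age gap = Δt − τ = 20.8 − 9.524 years.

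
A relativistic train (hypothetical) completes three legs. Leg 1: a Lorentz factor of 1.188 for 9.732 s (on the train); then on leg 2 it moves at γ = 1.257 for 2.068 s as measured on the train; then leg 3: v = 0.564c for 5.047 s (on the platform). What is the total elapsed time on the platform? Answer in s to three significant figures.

Leg 1: γ = 1.188; Δt_1 = 1.188 × 9.732 = 11.56 s.
Leg 2: γ = 1.257; Δt_2 = 1.257 × 2.068 = 2.599 s.
Leg 3: 5.047 s is already measured on the platform.
Total: 11.56 + 2.599 + 5.047 s.

Δt = 19.2 s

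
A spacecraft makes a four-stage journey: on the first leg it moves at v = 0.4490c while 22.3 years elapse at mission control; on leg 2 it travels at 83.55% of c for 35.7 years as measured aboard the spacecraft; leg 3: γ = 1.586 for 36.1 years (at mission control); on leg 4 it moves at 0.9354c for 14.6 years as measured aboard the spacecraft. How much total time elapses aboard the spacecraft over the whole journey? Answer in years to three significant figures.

Leg 1: γ = 1/√(1 − 0.4490²) = 1/√0.7984 = 1.119; τ_1 = 22.3/1.119 = 19.93 years.
Leg 2: 35.7 years is already measured aboard the spacecraft.
Leg 3: γ = 1.586; τ_3 = 36.1/1.586 = 22.76 years.
Leg 4: 14.6 years is already measured aboard the spacecraft.
Total: 19.93 + 35.70 + 22.76 + 14.60 years.

τ = 93.0 years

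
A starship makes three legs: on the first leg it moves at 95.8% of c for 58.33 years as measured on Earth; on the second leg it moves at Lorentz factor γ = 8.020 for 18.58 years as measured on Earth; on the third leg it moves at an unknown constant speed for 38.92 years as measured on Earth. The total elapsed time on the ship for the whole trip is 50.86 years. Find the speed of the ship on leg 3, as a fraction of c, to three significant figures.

β = 0.576

Leg 1: β = 0.958; γ = 1/√(1 − 0.958²) = 1/√0.08224 = 3.487; τ_1 = 58.33/3.487 = 16.73 years.
Leg 2: γ = 8.020; τ_2 = 18.58/8.020 = 2.317 years.
Leg 3: speed unknown; τ_3 = 38.92/γ_3.
Total proper time: 16.73 + 2.317 + τ_3 = 50.86, so τ_3 = 50.86 − 19.04 = 31.82 years.
γ_3 = 38.92/31.82 = 1.223; β = √(1 − 1/γ²) = √0.3317.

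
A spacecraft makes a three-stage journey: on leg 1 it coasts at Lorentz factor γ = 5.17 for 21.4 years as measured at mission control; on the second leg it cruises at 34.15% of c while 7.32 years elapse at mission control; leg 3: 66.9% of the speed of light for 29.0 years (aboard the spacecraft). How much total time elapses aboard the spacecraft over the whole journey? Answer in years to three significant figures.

Leg 1: γ = 5.17; τ_1 = 21.4/5.170 = 4.139 years.
Leg 2: β = 0.3415; γ = 1/√(1 − 0.3415²) = 1/√0.8834 = 1.064; τ_2 = 7.32/1.064 = 6.880 years.
Leg 3: 29.0 years is already measured aboard the spacecraft.
Total: 4.139 + 6.880 + 29.00 years.

τ = 40.0 years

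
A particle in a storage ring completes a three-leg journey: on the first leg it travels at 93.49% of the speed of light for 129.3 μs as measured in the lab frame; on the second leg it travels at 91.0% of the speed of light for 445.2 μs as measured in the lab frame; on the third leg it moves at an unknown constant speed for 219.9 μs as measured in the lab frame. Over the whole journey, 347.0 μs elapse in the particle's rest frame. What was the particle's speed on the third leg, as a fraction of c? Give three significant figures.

Leg 1: β = 0.9349; γ = 1/√(1 − 0.9349²) = 1/√0.1260 = 2.818; τ_1 = 129.3/2.818 = 45.89 μs.
Leg 2: β = 0.910; γ = 1/√(1 − 0.910²) = 1/√0.1719 = 2.412; τ_2 = 445.2/2.412 = 184.6 μs.
Leg 3: speed unknown; τ_3 = 219.9/γ_3.
Total proper time: 45.89 + 184.6 + τ_3 = 347.0, so τ_3 = 347.0 − 230.5 = 116.5 μs.
γ_3 = 219.9/116.5 = 1.887; β = √(1 − 1/γ²) = √0.7192.

β = 0.848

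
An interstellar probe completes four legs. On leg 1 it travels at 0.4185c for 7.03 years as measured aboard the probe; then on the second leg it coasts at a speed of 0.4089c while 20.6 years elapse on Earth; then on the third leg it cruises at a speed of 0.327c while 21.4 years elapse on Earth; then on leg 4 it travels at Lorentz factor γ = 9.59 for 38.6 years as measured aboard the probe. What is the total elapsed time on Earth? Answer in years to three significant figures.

Leg 1: γ = 1/√(1 − 0.4185²) = 1/√0.8249 = 1.101; Δt_1 = 1.101 × 7.03 = 7.740 years.
Leg 2: 20.6 years is already measured on Earth.
Leg 3: 21.4 years is already measured on Earth.
Leg 4: γ = 9.59; Δt_4 = 9.590 × 38.6 = 370.2 years.
Total: 7.740 + 20.60 + 21.40 + 370.2 years.

Δt = 420 years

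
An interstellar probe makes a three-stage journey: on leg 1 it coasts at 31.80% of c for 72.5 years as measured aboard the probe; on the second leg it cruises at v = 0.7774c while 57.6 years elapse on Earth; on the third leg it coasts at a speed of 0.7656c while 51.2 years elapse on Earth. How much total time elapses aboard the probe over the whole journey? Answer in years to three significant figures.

Leg 1: 72.5 years is already measured aboard the probe.
Leg 2: γ = 1/√(1 − 0.7774²) = 1/√0.3956 = 1.590; τ_2 = 57.6/1.590 = 36.23 years.
Leg 3: γ = 1/√(1 − 0.7656²) = 1/√0.4139 = 1.554; τ_3 = 51.2/1.554 = 32.94 years.
Total: 72.50 + 36.23 + 32.94 years.

τ = 142 years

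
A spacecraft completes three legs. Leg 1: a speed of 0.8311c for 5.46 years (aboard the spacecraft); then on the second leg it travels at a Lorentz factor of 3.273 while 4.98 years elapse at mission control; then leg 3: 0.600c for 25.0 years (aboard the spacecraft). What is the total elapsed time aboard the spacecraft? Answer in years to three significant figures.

Leg 1: 5.46 years is already measured aboard the spacecraft.
Leg 2: γ = 3.273; τ_2 = 4.98/3.273 = 1.522 years.
Leg 3: 25.0 years is already measured aboard the spacecraft.
Total: 5.460 + 1.522 + 25.00 years.

τ = 32.0 years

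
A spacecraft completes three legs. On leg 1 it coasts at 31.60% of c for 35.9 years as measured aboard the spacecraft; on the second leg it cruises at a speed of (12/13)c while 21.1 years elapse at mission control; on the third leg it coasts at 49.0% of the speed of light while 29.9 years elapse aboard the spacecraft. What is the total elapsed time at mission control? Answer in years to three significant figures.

Leg 1: β = 0.3160; γ = 1/√(1 − 0.3160²) = 1/√0.9001 = 1.054; Δt_1 = 1.054 × 35.9 = 37.84 years.
Leg 2: 21.1 years is already measured at mission control.
Leg 3: β = 0.490; γ = 1/√(1 − 0.490²) = 1/√0.7599 = 1.147; Δt_3 = 1.147 × 29.9 = 34.30 years.
Total: 37.84 + 21.10 + 34.30 years.

Δt = 93.2 years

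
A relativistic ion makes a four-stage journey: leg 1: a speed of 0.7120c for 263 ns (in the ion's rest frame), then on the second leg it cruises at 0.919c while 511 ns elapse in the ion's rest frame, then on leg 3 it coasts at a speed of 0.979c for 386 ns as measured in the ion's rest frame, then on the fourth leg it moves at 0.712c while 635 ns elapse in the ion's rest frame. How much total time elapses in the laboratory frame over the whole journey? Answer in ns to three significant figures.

Leg 1: γ = 1/√(1 − 0.7120²) = 1/√0.4931 = 1.424; Δt_1 = 1.424 × 263 = 374.5 ns.
Leg 2: γ = 1/√(1 − 0.919²) = 1/√0.1554 = 2.536; Δt_2 = 2.536 × 511 = 1296 ns.
Leg 3: γ = 1/√(1 − 0.979²) = 1/√0.04156 = 4.905; Δt_3 = 4.905 × 386 = 1893 ns.
Leg 4: γ = 1/√(1 − 0.712²) = 1/√0.4931 = 1.424; Δt_4 = 1.424 × 635 = 904.3 ns.
Total: 374.5 + 1296 + 1893 + 904.3 ns.

Δt = 4470 ns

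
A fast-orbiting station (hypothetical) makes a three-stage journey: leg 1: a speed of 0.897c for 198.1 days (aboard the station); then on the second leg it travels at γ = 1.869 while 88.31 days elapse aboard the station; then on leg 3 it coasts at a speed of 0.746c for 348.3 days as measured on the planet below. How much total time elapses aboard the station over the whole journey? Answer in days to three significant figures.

Leg 1: 198.1 days is already measured aboard the station.
Leg 2: 88.31 days is already measured aboard the station.
Leg 3: γ = 1/√(1 − 0.746²) = 1/√0.4435 = 1.502; τ_3 = 348.3/1.502 = 231.9 days.
Total: 198.1 + 88.31 + 231.9 days.

τ = 518 days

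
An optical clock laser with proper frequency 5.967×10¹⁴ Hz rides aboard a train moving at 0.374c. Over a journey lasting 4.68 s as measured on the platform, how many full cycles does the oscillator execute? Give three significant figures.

γ = 1/√(1 − 0.374²) = 1/√0.8601 = 1.078
The oscillator's own cycle count is N = f × τ where τ is the proper time on the train. τ = Δt/γ = 4.68/1.078 = 4.340 s = 4.340×10⁰ s.
N = 5.967×10¹⁴ × 4.340×10⁰ = 2.590×10¹⁵.

N = 2.59×10¹⁵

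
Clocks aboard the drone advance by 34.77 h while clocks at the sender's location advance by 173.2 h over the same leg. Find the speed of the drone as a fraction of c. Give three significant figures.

v = 0.980c

The proper time is measured aboard the drone (both events occur at the drone's location); Δt is measured at the sender's location. γ = Δt/τ = 173.2/34.77 = 4.981.
β = √(1 − 1/γ²) = √(1 − 0.04030) = √0.9597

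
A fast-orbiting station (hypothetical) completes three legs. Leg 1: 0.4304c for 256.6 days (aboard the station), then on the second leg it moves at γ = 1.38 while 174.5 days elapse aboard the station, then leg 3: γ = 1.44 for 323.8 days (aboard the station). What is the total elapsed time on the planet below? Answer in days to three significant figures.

Δt = 991 days

Leg 1: γ = 1/√(1 − 0.4304²) = 1/√0.8148 = 1.108; Δt_1 = 1.108 × 256.6 = 284.3 days.
Leg 2: γ = 1.38; Δt_2 = 1.380 × 174.5 = 240.8 days.
Leg 3: γ = 1.44; Δt_3 = 1.440 × 323.8 = 466.3 days.
Total: 284.3 + 240.8 + 466.3 days.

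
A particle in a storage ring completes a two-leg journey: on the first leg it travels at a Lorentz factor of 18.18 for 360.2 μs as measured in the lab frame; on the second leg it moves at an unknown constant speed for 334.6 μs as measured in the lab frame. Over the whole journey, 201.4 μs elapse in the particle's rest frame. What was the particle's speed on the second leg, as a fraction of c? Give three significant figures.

β = 0.840

Leg 1: γ = 18.18; τ_1 = 360.2/18.18 = 19.81 μs.
Leg 2: speed unknown; τ_2 = 334.6/γ_2.
Total proper time: 19.81 + τ_2 = 201.4, so τ_2 = 201.4 − 19.81 = 181.6 μs.
γ_2 = 334.6/181.6 = 1.843; β = √(1 − 1/γ²) = √0.7055.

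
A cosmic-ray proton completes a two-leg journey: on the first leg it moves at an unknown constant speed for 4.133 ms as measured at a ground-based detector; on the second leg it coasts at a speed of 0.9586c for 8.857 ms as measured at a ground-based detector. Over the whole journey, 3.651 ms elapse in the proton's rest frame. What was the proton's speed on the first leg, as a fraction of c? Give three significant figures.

β = 0.962

Leg 1: speed unknown; τ_1 = 4.133/γ_1.
Leg 2: γ = 1/√(1 − 0.9586²) = 1/√0.08109 = 3.512; τ_2 = 8.857/3.512 = 2.522 ms.
Total proper time: τ_1 + 2.522 = 3.651, so τ_1 = 3.651 − 2.522 = 1.129 ms.
γ_1 = 4.133/1.129 = 3.661; β = √(1 − 1/γ²) = √0.9254.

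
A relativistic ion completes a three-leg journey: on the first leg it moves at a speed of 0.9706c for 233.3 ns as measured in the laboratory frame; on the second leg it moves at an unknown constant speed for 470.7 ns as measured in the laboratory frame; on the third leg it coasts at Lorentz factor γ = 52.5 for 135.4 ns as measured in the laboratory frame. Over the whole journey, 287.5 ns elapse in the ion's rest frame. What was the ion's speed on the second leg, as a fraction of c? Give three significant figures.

β = 0.874

Leg 1: γ = 1/√(1 − 0.9706²) = 1/√0.05794 = 4.155; τ_1 = 233.3/4.155 = 56.15 ns.
Leg 2: speed unknown; τ_2 = 470.7/γ_2.
Leg 3: γ = 52.5; τ_3 = 135.4/52.50 = 2.579 ns.
Total proper time: 56.15 + τ_2 + 2.579 = 287.5, so τ_2 = 287.5 − 58.73 = 228.8 ns.
γ_2 = 470.7/228.8 = 2.058; β = √(1 − 1/γ²) = √0.7638.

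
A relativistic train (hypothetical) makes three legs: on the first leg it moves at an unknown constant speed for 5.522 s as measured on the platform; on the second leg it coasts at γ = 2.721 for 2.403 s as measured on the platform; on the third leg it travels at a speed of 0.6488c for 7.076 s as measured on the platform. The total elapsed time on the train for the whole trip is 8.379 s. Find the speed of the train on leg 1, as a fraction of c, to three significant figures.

Leg 1: speed unknown; τ_1 = 5.522/γ_1.
Leg 2: γ = 2.721; τ_2 = 2.403/2.721 = 0.8831 s.
Leg 3: γ = 1/√(1 − 0.6488²) = 1/√0.5791 = 1.314; τ_3 = 7.076/1.314 = 5.385 s.
Total proper time: τ_1 + 0.8831 + 5.385 = 8.379, so τ_1 = 8.379 − 6.268 = 2.111 s.
γ_1 = 5.522/2.111 = 2.615; β = √(1 − 1/γ²) = √0.8538.

β = 0.924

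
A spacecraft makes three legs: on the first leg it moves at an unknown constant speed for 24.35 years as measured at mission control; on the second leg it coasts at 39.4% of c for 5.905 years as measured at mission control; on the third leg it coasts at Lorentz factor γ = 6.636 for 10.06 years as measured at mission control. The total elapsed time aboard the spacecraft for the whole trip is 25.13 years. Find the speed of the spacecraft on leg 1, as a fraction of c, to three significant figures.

Leg 1: speed unknown; τ_1 = 24.35/γ_1.
Leg 2: β = 0.394; γ = 1/√(1 − 0.394²) = 1/√0.8448 = 1.088; τ_2 = 5.905/1.088 = 5.427 years.
Leg 3: γ = 6.636; τ_3 = 10.06/6.636 = 1.516 years.
Total proper time: τ_1 + 5.427 + 1.516 = 25.13, so τ_1 = 25.13 − 6.943 = 18.19 years.
γ_1 = 24.35/18.19 = 1.339; β = √(1 − 1/γ²) = √0.4422.

β = 0.665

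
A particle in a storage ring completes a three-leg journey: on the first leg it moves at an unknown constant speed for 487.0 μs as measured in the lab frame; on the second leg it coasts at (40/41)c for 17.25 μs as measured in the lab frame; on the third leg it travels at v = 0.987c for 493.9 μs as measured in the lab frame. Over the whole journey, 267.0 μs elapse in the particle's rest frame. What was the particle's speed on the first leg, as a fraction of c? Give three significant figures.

β = 0.926

Leg 1: speed unknown; τ_1 = 487.0/γ_1.
Leg 2: γ = 1/√(1 − (40/41)²) = 41/9 ≈ 4.556; τ_2 = 17.25/4.556 = 3.787 μs.
Leg 3: γ = 1/√(1 − 0.987²) = 1/√0.02583 = 6.222; τ_3 = 493.9/6.222 = 79.38 μs.
Total proper time: τ_1 + 3.787 + 79.38 = 267.0, so τ_1 = 267.0 − 83.17 = 183.8 μs.
γ_1 = 487.0/183.8 = 2.649; β = √(1 − 1/γ²) = √0.8575.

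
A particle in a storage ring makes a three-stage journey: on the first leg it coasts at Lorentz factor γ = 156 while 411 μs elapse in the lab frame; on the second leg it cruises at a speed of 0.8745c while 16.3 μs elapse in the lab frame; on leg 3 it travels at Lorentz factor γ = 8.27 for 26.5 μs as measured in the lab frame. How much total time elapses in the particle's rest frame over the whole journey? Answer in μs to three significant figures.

Leg 1: γ = 156; τ_1 = 411/156.0 = 2.635 μs.
Leg 2: γ = 1/√(1 − 0.8745²) = 1/√0.2352 = 2.062; τ_2 = 16.3/2.062 = 7.906 μs.
Leg 3: γ = 8.27; τ_3 = 26.5/8.270 = 3.204 μs.
Total: 2.635 + 7.906 + 3.204 μs.

τ = 13.7 μs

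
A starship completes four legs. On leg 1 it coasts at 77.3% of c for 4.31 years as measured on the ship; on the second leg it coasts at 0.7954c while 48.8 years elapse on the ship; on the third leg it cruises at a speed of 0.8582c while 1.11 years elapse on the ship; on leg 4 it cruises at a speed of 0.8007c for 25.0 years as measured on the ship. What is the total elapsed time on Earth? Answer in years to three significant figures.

Leg 1: β = 0.773; γ = 1/√(1 − 0.773²) = 1/√0.4025 = 1.576; Δt_1 = 1.576 × 4.31 = 6.794 years.
Leg 2: γ = 1/√(1 − 0.7954²) = 1/√0.3673 = 1.650; Δt_2 = 1.650 × 48.8 = 80.52 years.
Leg 3: γ = 1/√(1 − 0.8582²) = 1/√0.2635 = 1.948; Δt_3 = 1.948 × 1.11 = 2.162 years.
Leg 4: γ = 1/√(1 − 0.8007²) = 1/√0.3589 = 1.669; Δt_4 = 1.669 × 25.0 = 41.73 years.
Total: 6.794 + 80.52 + 2.162 + 41.73 years.

Δt = 131 years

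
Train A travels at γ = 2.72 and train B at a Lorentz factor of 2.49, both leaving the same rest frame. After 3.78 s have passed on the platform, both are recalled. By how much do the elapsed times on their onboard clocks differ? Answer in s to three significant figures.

|τ_A − τ_B| = 0.128 s

A: γ = 2.72; τ_A = 3.78/2.720 = 1.390 s.
B: γ = 2.49; τ_B = 3.78/2.490 = 1.518 s.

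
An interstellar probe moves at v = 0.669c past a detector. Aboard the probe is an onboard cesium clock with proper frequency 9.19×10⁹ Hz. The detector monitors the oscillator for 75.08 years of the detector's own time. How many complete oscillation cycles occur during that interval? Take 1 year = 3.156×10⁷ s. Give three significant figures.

γ = 1/√(1 − 0.669²) = 1/√0.5524 = 1.345
During 75.08 years of lab time, the oscillator's proper time advances by τ = Δt/γ = 75.08/1.345 = 55.80 years = 1.761×10⁹ s.
N = f × τ = 9.19×10⁹ × 1.761×10⁹ = 1.619×10¹⁹.

N = 1.62×10¹⁹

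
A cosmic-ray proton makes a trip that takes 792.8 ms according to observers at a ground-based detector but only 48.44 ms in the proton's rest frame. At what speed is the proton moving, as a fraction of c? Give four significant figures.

v = 0.9981c

The proper time is measured in the proton's rest frame (both events occur at the proton's location); Δt is measured at a ground-based detector. γ = Δt/τ = 792.8/48.44 = 16.37.
β = √(1 − 1/γ²) = √(1 − 0.003733) = √0.9963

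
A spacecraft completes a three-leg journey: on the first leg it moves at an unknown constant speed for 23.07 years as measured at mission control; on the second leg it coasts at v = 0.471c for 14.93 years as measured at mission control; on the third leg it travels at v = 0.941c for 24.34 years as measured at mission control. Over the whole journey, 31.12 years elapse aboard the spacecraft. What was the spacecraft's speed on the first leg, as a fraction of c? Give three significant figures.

Leg 1: speed unknown; τ_1 = 23.07/γ_1.
Leg 2: γ = 1/√(1 − 0.471²) = 1/√0.7782 = 1.134; τ_2 = 14.93/1.134 = 13.17 years.
Leg 3: γ = 1/√(1 − 0.941²) = 1/√0.1145 = 2.955; τ_3 = 24.34/2.955 = 8.237 years.
Total proper time: τ_1 + 13.17 + 8.237 = 31.12, so τ_1 = 31.12 − 21.41 = 9.713 years.
γ_1 = 23.07/9.713 = 2.375; β = √(1 − 1/γ²) = √0.8227.

β = 0.907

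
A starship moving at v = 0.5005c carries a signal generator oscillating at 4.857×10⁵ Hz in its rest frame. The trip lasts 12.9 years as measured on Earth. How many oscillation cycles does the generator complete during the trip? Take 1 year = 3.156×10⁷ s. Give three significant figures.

γ = 1/√(1 − 0.5005²) = 1/√0.7495 = 1.155
The oscillator's own cycle count is N = f × τ where τ is the proper time on the ship. τ = Δt/γ = 12.9/1.155 = 11.17 years = 3.525×10⁸ s.
N = 4.857×10⁵ × 3.525×10⁸ = 1.712×10¹⁴.

N = 1.71×10¹⁴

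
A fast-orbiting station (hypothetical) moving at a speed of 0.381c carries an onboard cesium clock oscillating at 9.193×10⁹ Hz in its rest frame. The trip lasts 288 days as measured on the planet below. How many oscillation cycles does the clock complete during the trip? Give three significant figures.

γ = 1/√(1 − 0.381²) = 1/√0.8548 = 1.082
The oscillator's own cycle count is N = f × τ where τ is the proper time aboard the station. τ = Δt/γ = 288/1.082 = 266.3 days = 2.301×10⁷ s.
N = 9.193×10⁹ × 2.301×10⁷ = 2.115×10¹⁷.

N = 2.11×10¹⁷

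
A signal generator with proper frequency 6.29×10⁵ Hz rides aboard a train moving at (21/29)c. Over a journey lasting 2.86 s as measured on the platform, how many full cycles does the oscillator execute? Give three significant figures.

γ = 1/√(1 − (21/29)²) = 29/20 = 1.450
The oscillator's own cycle count is N = f × τ where τ is the proper time on the train. τ = Δt/γ = 2.86/1.450 = 1.972 s = 1.972×10⁰ s.
N = 6.29×10⁵ × 1.972×10⁰ = 1.241×10⁶.

N = 1.24×10⁶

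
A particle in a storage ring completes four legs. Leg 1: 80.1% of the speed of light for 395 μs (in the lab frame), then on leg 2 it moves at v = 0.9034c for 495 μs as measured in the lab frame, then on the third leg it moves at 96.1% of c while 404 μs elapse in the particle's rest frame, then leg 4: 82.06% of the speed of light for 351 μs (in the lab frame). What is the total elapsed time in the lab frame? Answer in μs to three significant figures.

Leg 1: 395 μs is already measured in the lab frame.
Leg 2: 495 μs is already measured in the lab frame.
Leg 3: β = 0.961; γ = 1/√(1 − 0.961²) = 1/√0.07648 = 3.616; Δt_3 = 3.616 × 404 = 1461 μs.
Leg 4: 351 μs is already measured in the lab frame.
Total: 395.0 + 495.0 + 1461 + 351.0 μs.

Δt = 2700 μs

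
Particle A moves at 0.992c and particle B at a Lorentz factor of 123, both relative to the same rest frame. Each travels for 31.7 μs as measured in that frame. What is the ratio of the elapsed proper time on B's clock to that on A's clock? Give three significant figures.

τ_B/τ_A = 0.0644

A: γ = 1/√(1 − 0.992²) = 1/√0.01594 = 7.922. B: γ = 123.
τ_A/τ_B = γ_B/γ_A = 123.0/7.922 = 15.53, so τ_B/τ_A = 0.06440.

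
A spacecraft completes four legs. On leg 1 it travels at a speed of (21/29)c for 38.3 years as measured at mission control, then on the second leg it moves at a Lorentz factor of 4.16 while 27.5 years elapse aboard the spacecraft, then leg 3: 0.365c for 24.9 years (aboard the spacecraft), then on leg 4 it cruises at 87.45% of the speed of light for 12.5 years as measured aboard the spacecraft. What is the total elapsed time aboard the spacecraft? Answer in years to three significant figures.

τ = 91.3 years

Leg 1: γ = 1/√(1 − (21/29)²) = 29/20 = 1.450; τ_1 = 38.3/1.450 = 26.41 years.
Leg 2: 27.5 years is already measured aboard the spacecraft.
Leg 3: 24.9 years is already measured aboard the spacecraft.
Leg 4: 12.5 years is already measured aboard the spacecraft.
Total: 26.41 + 27.50 + 24.90 + 12.50 years.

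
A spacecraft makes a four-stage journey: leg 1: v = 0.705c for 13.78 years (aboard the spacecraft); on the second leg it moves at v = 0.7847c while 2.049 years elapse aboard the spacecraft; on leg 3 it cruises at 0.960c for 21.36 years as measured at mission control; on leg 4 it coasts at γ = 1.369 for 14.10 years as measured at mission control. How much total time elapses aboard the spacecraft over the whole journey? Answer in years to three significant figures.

Leg 1: 13.78 years is already measured aboard the spacecraft.
Leg 2: 2.049 years is already measured aboard the spacecraft.
Leg 3: γ = 1/√(1 − 0.960²) = 25/7 ≈ 3.571; τ_3 = 21.36/3.571 = 5.981 years.
Leg 4: γ = 1.369; τ_4 = 14.10/1.369 = 10.30 years.
Total: 13.78 + 2.049 + 5.981 + 10.30 years.

τ = 32.1 years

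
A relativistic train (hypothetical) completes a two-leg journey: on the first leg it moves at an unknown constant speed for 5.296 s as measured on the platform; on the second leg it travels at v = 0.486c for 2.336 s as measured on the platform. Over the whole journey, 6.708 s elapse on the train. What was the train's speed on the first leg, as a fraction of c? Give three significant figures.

β = 0.473

Leg 1: speed unknown; τ_1 = 5.296/γ_1.
Leg 2: γ = 1/√(1 − 0.486²) = 1/√0.7638 = 1.144; τ_2 = 2.336/1.144 = 2.042 s.
Total proper time: τ_1 + 2.042 = 6.708, so τ_1 = 6.708 − 2.042 = 4.666 s.
γ_1 = 5.296/4.666 = 1.135; β = √(1 − 1/γ²) = √0.2236.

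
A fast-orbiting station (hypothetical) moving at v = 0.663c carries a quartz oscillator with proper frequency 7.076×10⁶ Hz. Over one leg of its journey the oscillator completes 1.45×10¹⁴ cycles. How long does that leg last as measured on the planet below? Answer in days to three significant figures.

Δt = 317 days

γ = 1/√(1 − 0.663²) = 1/√0.5604 = 1.336
Proper time for N cycles: τ = N/f = 1.45×10¹⁴/(7.076×10⁶) = 2.049×10⁷ s = 237.2 days.
Lab-frame duration Δt = γτ = 1.336 × 237.2 = 316.8 days.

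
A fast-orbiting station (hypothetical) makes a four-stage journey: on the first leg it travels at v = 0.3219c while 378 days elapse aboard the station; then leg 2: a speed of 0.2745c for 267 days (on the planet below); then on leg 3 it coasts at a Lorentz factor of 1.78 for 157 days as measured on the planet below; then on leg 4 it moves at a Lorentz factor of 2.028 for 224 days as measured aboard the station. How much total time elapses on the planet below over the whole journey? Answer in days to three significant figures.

Δt = 1280 days

Leg 1: γ = 1/√(1 − 0.3219²) = 1/√0.8964 = 1.056; Δt_1 = 1.056 × 378 = 399.3 days.
Leg 2: 267 days is already measured on the planet below.
Leg 3: 157 days is already measured on the planet below.
Leg 4: γ = 2.028; Δt_4 = 2.028 × 224 = 454.3 days.
Total: 399.3 + 267.0 + 157.0 + 454.3 days.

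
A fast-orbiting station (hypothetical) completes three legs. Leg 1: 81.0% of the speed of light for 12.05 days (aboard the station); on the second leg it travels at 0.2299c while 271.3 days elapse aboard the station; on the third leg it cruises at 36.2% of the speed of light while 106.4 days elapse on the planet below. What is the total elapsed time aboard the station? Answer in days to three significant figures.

τ = 383 days

Leg 1: 12.05 days is already measured aboard the station.
Leg 2: 271.3 days is already measured aboard the station.
Leg 3: β = 0.362; γ = 1/√(1 − 0.362²) = 1/√0.8690 = 1.073; τ_3 = 106.4/1.073 = 99.18 days.
Total: 12.05 + 271.3 + 99.18 days.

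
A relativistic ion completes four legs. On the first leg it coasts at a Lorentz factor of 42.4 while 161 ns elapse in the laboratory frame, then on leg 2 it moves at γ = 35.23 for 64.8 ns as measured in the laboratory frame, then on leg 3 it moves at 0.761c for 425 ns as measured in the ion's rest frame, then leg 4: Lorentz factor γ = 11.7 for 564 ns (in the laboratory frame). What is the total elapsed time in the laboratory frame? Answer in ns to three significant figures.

Δt = 1440 ns

Leg 1: 161 ns is already measured in the laboratory frame.
Leg 2: 64.8 ns is already measured in the laboratory frame.
Leg 3: γ = 1/√(1 − 0.761²) = 1/√0.4209 = 1.541; Δt_3 = 1.541 × 425 = 655.1 ns.
Leg 4: 564 ns is already measured in the laboratory frame.
Total: 161.0 + 64.80 + 655.1 + 564.0 ns.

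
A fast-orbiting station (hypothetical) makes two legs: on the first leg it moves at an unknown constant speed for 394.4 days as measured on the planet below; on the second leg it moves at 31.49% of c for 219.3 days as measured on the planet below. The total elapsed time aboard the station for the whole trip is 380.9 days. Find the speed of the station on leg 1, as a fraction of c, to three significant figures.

β = 0.899

Leg 1: speed unknown; τ_1 = 394.4/γ_1.
Leg 2: β = 0.3149; γ = 1/√(1 − 0.3149²) = 1/√0.9008 = 1.054; τ_2 = 219.3/1.054 = 208.1 days.
Total proper time: τ_1 + 208.1 = 380.9, so τ_1 = 380.9 − 208.1 = 172.8 days.
γ_1 = 394.4/172.8 = 2.283; β = √(1 − 1/γ²) = √0.8081.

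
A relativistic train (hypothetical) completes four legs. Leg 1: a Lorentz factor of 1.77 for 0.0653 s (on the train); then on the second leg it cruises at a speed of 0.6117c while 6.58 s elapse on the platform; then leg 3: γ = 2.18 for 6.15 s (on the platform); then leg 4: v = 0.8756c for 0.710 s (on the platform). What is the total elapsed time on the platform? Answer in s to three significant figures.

Δt = 13.6 s

Leg 1: γ = 1.77; Δt_1 = 1.770 × 0.0653 = 0.1156 s.
Leg 2: 6.58 s is already measured on the platform.
Leg 3: 6.15 s is already measured on the platform.
Leg 4: 0.710 s is already measured on the platform.
Total: 0.1156 + 6.580 + 6.150 + 0.7100 s.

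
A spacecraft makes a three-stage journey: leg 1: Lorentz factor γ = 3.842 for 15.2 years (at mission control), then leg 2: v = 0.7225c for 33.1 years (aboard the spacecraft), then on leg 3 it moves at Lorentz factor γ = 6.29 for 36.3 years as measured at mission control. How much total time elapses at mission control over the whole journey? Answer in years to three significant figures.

Leg 1: 15.2 years is already measured at mission control.
Leg 2: γ = 1/√(1 − 0.7225²) = 1/√0.4780 = 1.446; Δt_2 = 1.446 × 33.1 = 47.88 years.
Leg 3: 36.3 years is already measured at mission control.
Total: 15.20 + 47.88 + 36.30 years.

Δt = 99.4 years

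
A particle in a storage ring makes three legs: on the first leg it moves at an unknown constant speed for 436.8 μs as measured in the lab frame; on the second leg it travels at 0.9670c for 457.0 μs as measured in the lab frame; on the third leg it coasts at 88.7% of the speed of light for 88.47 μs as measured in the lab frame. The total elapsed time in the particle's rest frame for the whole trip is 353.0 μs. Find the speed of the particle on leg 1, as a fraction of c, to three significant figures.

Leg 1: speed unknown; τ_1 = 436.8/γ_1.
Leg 2: γ = 1/√(1 − 0.9670²) = 1/√0.06491 = 3.925; τ_2 = 457.0/3.925 = 116.4 μs.
Leg 3: β = 0.887; γ = 1/√(1 − 0.887²) = 1/√0.2132 = 2.166; τ_3 = 88.47/2.166 = 40.85 μs.
Total proper time: τ_1 + 116.4 + 40.85 = 353.0, so τ_1 = 353.0 − 157.3 = 195.7 μs.
γ_1 = 436.8/195.7 = 2.232; β = √(1 − 1/γ²) = √0.7992.

β = 0.894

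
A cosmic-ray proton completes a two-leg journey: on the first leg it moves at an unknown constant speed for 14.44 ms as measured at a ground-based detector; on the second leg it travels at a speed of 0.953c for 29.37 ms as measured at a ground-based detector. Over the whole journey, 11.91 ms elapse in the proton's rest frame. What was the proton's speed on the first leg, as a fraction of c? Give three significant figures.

Leg 1: speed unknown; τ_1 = 14.44/γ_1.
Leg 2: γ = 1/√(1 − 0.953²) = 1/√0.09179 = 3.301; τ_2 = 29.37/3.301 = 8.898 ms.
Total proper time: τ_1 + 8.898 = 11.91, so τ_1 = 11.91 − 8.898 = 3.012 ms.
γ_1 = 14.44/3.012 = 4.795; β = √(1 − 1/γ²) = √0.9565.

β = 0.978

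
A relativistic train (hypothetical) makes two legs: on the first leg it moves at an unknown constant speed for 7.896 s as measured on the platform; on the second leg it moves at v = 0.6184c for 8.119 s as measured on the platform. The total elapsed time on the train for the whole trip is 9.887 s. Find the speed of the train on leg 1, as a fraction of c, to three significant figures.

β = 0.896

Leg 1: speed unknown; τ_1 = 7.896/γ_1.
Leg 2: γ = 1/√(1 − 0.6184²) = 1/√0.6176 = 1.272; τ_2 = 8.119/1.272 = 6.380 s.
Total proper time: τ_1 + 6.380 = 9.887, so τ_1 = 9.887 − 6.380 = 3.507 s.
γ_1 = 7.896/3.507 = 2.252; β = √(1 − 1/γ²) = √0.8028.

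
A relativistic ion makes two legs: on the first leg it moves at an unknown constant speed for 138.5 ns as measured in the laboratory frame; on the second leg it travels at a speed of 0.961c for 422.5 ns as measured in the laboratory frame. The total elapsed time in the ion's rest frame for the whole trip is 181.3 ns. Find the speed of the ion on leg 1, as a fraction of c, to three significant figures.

β = 0.885

Leg 1: speed unknown; τ_1 = 138.5/γ_1.
Leg 2: γ = 1/√(1 − 0.961²) = 1/√0.07648 = 3.616; τ_2 = 422.5/3.616 = 116.8 ns.
Total proper time: τ_1 + 116.8 = 181.3, so τ_1 = 181.3 − 116.8 = 64.46 ns.
γ_1 = 138.5/64.46 = 2.149; β = √(1 − 1/γ²) = √0.7834.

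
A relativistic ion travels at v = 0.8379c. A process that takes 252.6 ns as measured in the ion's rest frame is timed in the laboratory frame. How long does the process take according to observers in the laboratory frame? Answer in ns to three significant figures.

γ = 1/√(1 − 0.8379²) = 1/√0.2979 = 1.832
The interval measured in the ion's rest frame is the proper time (both events occur at the same place in that frame); the lab-frame interval is Δt = γτ = 1.832 × 252.6 ns.

Δt = 463 ns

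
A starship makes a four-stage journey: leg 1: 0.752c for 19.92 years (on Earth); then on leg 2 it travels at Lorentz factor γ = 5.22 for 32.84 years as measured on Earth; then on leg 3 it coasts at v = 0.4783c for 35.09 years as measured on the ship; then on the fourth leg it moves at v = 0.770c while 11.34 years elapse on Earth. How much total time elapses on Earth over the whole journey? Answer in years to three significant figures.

Δt = 104 years

Leg 1: 19.92 years is already measured on Earth.
Leg 2: 32.84 years is already measured on Earth.
Leg 3: γ = 1/√(1 − 0.4783²) = 1/√0.7712 = 1.139; Δt_3 = 1.139 × 35.09 = 39.96 years.
Leg 4: 11.34 years is already measured on Earth.
Total: 19.92 + 32.84 + 39.96 + 11.34 years.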